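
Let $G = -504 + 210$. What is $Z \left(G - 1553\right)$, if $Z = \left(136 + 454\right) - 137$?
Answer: $-836691$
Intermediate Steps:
$G = -294$
$Z = 453$ ($Z = 590 - 137 = 453$)
$Z \left(G - 1553\right) = 453 \left(-294 - 1553\right) = 453 \left(-1847\right) = -836691$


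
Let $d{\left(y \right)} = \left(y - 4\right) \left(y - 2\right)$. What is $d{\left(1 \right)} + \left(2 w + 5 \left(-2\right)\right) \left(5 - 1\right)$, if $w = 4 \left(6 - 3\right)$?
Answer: $59$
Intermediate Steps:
$w = 12$ ($w = 4 \cdot 3 = 12$)
$d{\left(y \right)} = \left(-4 + y\right) \left(-2 + y\right)$
$d{\left(1 \right)} + \left(2 w + 5 \left(-2\right)\right) \left(5 - 1\right) = \left(8 + 1^{2} - 6\right) + \left(2 \cdot 12 + 5 \left(-2\right)\right) \left(5 - 1\right) = \left(8 + 1 - 6\right) + \left(24 - 10\right) \left(5 - 1\right) = 3 + 14 \cdot 4 = 3 + 56 = 59$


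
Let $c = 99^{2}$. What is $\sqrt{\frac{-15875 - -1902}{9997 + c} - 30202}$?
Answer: $\frac{3 i \sqrt{1315364093318}}{19798} \approx 173.79 i$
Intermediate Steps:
$c = 9801$
$\sqrt{\frac{-15875 - -1902}{9997 + c} - 30202} = \sqrt{\frac{-15875 - -1902}{9997 + 9801} - 30202} = \sqrt{\frac{-15875 + \left(-5985 + 7887\right)}{19798} - 30202} = \sqrt{\left(-15875 + 1902\right) \frac{1}{19798} - 30202} = \sqrt{\left(-13973\right) \frac{1}{19798} - 30202} = \sqrt{- \frac{13973}{19798} - 30202} = \sqrt{- \frac{597953169}{19798}} = \frac{3 i \sqrt{1315364093318}}{19798}$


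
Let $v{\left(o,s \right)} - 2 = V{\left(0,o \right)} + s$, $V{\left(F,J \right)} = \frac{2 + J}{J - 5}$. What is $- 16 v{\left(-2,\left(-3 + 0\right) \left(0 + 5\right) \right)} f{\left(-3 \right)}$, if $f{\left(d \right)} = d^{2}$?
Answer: $1872$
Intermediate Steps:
$V{\left(F,J \right)} = \frac{2 + J}{-5 + J}$
$v{\left(o,s \right)} = 2 + s + \frac{2 + o}{-5 + o}$ ($v{\left(o,s \right)} = 2 + \left(\frac{2 + o}{-5 + o} + s\right) = 2 + \left(s + \frac{2 + o}{-5 + o}\right) = 2 + s + \frac{2 + o}{-5 + o}$)
$- 16 v{\left(-2,\left(-3 + 0\right) \left(0 + 5\right) \right)} f{\left(-3 \right)} = - 16 \frac{2 - 2 + \left(-5 - 2\right) \left(2 + \left(-3 + 0\right) \left(0 + 5\right)\right)}{-5 - 2} \left(-3\right)^{2} = - 16 \frac{2 - 2 - 7 \left(2 - 15\right)}{-7} \cdot 9 = - 16 \left(- \frac{2 - 2 - 7 \left(2 - 15\right)}{7}\right) 9 = - 16 \left(- \frac{2 - 2 - -91}{7}\right) 9 = - 16 \left(- \frac{2 - 2 + 91}{7}\right) 9 = - 16 \left(\left(- \frac{1}{7}\right) 91\right) 9 = \left(-16\right) \left(-13\right) 9 = 208 \cdot 9 = 1872$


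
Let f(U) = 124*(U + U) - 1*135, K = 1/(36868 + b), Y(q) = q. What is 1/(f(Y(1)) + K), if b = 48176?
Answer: 85044/9609973 ≈ 0.0088496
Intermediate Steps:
K = 1/85044 (K = 1/(36868 + 48176) = 1/85044 ≈ 1.1759e-5)
f(U) = -135 + 248*U (f(U) = 124*(2*U) - 135 = 248*U - 135 = -135 + 248*U)
1/(f(Y(1)) + K) = 1/((-135 + 248*1) + 1/85044) = 1/((-135 + 248) + 1/85044) = 1/(113 + 1/85044) = 1/(9609973/85044) = 85044/9609973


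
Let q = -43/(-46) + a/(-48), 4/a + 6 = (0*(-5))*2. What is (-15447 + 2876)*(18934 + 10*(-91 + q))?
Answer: -187706740117/828 ≈ -2.2670e+8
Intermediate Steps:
a = -2/3 (a = 4/(-6 + (0*(-5))*2) = 4/(-6 + 0*2) = 4/(-6 + 0) = 4/(-6) = 4*(-1/6) = -2/3 ≈ -0.66667)
q = 1571/1656 (q = -43/(-46) - 2/3/(-48) = -43*(-1/46) - 2/3*(-1/48) = 43/46 + 1/72 = 1571/1656 ≈ 0.94867)
(-15447 + 2876)*(18934 + 10*(-91 + q)) = (-15447 + 2876)*(18934 + 10*(-91 + 1571/1656)) = -12571*(18934 + 10*(-149125/1656)) = -12571*(18934 - 745625/828) = -12571*14931727/828 = -187706740117/828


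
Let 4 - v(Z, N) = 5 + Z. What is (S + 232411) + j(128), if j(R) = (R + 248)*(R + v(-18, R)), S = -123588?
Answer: 163343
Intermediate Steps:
v(Z, N) = -1 - Z (v(Z, N) = 4 - (5 + Z) = 4 + (-5 - Z) = -1 - Z)
j(R) = (17 + R)*(248 + R) (j(R) = (R + 248)*(R + (-1 - 1*(-18))) = (248 + R)*(R + (-1 + 18)) = (248 + R)*(R + 17) = (248 + R)*(17 + R) = (17 + R)*(248 + R))
(S + 232411) + j(128) = (-123588 + 232411) + (4216 + 128**2 + 265*128) = 108823 + (4216 + 16384 + 33920) = 108823 + 54520 = 163343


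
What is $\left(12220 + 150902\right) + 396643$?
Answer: $559765$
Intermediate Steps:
$\left(12220 + 150902\right) + 396643 = 163122 + 396643 = 559765$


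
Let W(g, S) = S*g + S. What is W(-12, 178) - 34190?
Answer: -36148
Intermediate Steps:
W(g, S) = S + S*g
W(-12, 178) - 34190 = 178*(1 - 12) - 34190 = 178*(-11) - 34190 = -1958 - 34190 = -36148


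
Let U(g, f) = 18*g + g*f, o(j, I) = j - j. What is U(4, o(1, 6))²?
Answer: 5184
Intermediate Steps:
o(j, I) = 0
U(g, f) = 18*g + f*g
U(4, o(1, 6))² = (4*(18 + 0))² = (4*18)² = 72² = 5184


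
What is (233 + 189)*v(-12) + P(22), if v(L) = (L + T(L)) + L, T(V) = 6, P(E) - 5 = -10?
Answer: -7601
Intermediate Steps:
P(E) = -5 (P(E) = 5 - 10 = -5)
v(L) = 6 + 2*L (v(L) = (L + 6) + L = (6 + L) + L = 6 + 2*L)
(233 + 189)*v(-12) + P(22) = (233 + 189)*(6 + 2*(-12)) - 5 = 422*(6 - 24) - 5 = 422*(-18) - 5 = -7596 - 5 = -7601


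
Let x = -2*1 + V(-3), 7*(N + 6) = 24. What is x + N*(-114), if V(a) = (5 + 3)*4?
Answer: 2262/7 ≈ 323.14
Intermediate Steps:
N = -18/7 (N = -6 + (⅐)*24 = -6 + 24/7 = -18/7 ≈ -2.5714)
V(a) = 32 (V(a) = 8*4 = 32)
x = 30 (x = -2*1 + 32 = -2 + 32 = 30)
x + N*(-114) = 30 - 18/7*(-114) = 30 + 2052/7 = 2262/7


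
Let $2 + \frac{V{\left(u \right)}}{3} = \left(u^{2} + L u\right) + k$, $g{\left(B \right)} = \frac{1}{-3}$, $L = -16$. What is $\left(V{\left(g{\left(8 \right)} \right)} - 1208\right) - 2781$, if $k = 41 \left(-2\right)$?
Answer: $- \frac{12674}{3} \approx -4224.7$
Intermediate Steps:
$g{\left(B \right)} = - \frac{1}{3}$
$k = -82$
$V{\left(u \right)} = -252 - 48 u + 3 u^{2}$ ($V{\left(u \right)} = -6 + 3 \left(\left(u^{2} - 16 u\right) - 82\right) = -6 + 3 \left(-82 + u^{2} - 16 u\right) = -6 - \left(246 - 3 u^{2} + 48 u\right) = -252 - 48 u + 3 u^{2}$)
$\left(V{\left(g{\left(8 \right)} \right)} - 1208\right) - 2781 = \left(\left(-252 - -16 + 3 \left(- \frac{1}{3}\right)^{2}\right) - 1208\right) - 2781 = \left(\left(-252 + 16 + 3 \cdot \frac{1}{9}\right) - 1208\right) - 2781 = \left(\left(-252 + 16 + \frac{1}{3}\right) - 1208\right) - 2781 = \left(- \frac{707}{3} - 1208\right) - 2781 = - \frac{4331}{3} - 2781 = - \frac{12674}{3}$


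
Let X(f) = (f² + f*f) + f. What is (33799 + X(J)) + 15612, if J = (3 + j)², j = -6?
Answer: 49582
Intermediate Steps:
J = 9 (J = (3 - 6)² = (-3)² = 9)
X(f) = f + 2*f² (X(f) = (f² + f²) + f = 2*f² + f = f + 2*f²)
(33799 + X(J)) + 15612 = (33799 + 9*(1 + 2*9)) + 15612 = (33799 + 9*(1 + 18)) + 15612 = (33799 + 9*19) + 15612 = (33799 + 171) + 15612 = 33970 + 15612 = 49582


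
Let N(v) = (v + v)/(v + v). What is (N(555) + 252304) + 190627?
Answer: 442932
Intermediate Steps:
N(v) = 1 (N(v) = (2*v)/((2*v)) = (2*v)*(1/(2*v)) = 1)
(N(555) + 252304) + 190627 = (1 + 252304) + 190627 = 252305 + 190627 = 442932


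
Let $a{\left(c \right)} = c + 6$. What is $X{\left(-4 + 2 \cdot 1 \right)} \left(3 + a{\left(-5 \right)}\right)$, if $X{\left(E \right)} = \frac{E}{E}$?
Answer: $4$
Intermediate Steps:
$X{\left(E \right)} = 1$
$a{\left(c \right)} = 6 + c$
$X{\left(-4 + 2 \cdot 1 \right)} \left(3 + a{\left(-5 \right)}\right) = 1 \left(3 + \left(6 - 5\right)\right) = 1 \left(3 + 1\right) = 1 \cdot 4 = 4$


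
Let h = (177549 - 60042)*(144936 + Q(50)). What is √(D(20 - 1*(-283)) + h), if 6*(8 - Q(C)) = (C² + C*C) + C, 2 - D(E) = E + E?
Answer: 3*√1881448031 ≈ 1.3013e+5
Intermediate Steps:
D(E) = 2 - 2*E (D(E) = 2 - (E + E) = 2 - 2*E)
Q(C) = 8 - C²/3 - C/6 (Q(C) = 8 - ((C² + C*C) + C)/6 = 8 - ((C² + C²) + C)/6 = 8 - (2*C² + C)/6 = 8 - (C + 2*C²)/6 = 8 + (-C²/3 - C/6) = 8 - C²/3 - C/6)
h = 16933032883 (h = (177549 - 60042)*(144936 + (8 - ⅓*50² - ⅙*50)) = 117507*(144936 + (8 - ⅓*2500 - 25/3)) = 117507*(144936 + (8 - 2500/3 - 25/3)) = 117507*(144936 - 2501/3) = 117507*(432307/3) = 16933032883)
√(D(20 - 1*(-283)) + h) = √((2 - 2*(20 - 1*(-283))) + 16933032883) = √((2 - 2*(20 + 283)) + 16933032883) = √((2 - 2*303) + 16933032883) = √((2 - 606) + 16933032883) = √(-604 + 16933032883) = √16933032279 = 3*√1881448031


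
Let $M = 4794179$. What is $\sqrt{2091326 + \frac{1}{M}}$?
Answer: $\frac{\sqrt{48067355259579122545}}{4794179} \approx 1446.1$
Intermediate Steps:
$\sqrt{2091326 + \frac{1}{M}} = \sqrt{2091326 + \frac{1}{4794179}} = \sqrt{\frac{10026191191355}{4794179}} = \frac{\sqrt{48067355259579122545}}{4794179}$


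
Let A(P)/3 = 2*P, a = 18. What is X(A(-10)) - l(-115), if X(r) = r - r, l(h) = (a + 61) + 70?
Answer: -149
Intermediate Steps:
A(P) = 6*P (A(P) = 3*(2*P) = 6*P)
l(h) = 149 (l(h) = (18 + 61) + 70 = 79 + 70 = 149)
X(r) = 0
X(A(-10)) - l(-115) = 0 - 1*149 = 0 - 149 = -149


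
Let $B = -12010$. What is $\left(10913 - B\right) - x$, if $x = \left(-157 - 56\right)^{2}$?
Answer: $-22446$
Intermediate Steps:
$x = 45369$ ($x = \left(-213\right)^{2} = 45369$)
$\left(10913 - B\right) - x = \left(10913 - -12010\right) - 45369 = \left(10913 + 12010\right) - 45369 = 22923 - 45369 = -22446$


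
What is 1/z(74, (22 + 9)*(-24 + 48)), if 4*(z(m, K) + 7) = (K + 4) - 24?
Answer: 1/174 ≈ 0.0057471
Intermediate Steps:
z(m, K) = -12 + K/4 (z(m, K) = -7 + ((K + 4) - 24)/4 = -7 + ((4 + K) - 24)/4 = -7 + (-20 + K)/4 = -7 + (-5 + K/4) = -12 + K/4)
1/z(74, (22 + 9)*(-24 + 48)) = 1/(-12 + ((22 + 9)*(-24 + 48))/4) = 1/(-12 + (31*24)/4) = 1/(-12 + (1/4)*744) = 1/(-12 + 186) = 1/174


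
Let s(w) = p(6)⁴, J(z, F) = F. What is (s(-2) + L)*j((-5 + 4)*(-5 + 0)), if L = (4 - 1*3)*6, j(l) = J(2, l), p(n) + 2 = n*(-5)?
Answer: 5242910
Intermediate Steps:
p(n) = -2 - 5*n (p(n) = -2 + n*(-5) = -2 - 5*n)
j(l) = l
s(w) = 1048576 (s(w) = (-2 - 5*6)⁴ = (-2 - 30)⁴ = (-32)⁴ = 1048576)
L = 6 (L = (4 - 3)*6 = 1*6 = 6)
(s(-2) + L)*j((-5 + 4)*(-5 + 0)) = (1048576 + 6)*((-5 + 4)*(-5 + 0)) = 1048582*(-1*(-5)) = 1048582*5 = 5242910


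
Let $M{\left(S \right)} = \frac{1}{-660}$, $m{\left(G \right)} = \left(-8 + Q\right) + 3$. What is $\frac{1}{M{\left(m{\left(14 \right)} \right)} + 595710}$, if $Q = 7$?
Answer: $\frac{660}{393168599} \approx 1.6787 \cdot 10^{-6}$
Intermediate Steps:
$m{\left(G \right)} = 2$ ($m{\left(G \right)} = \left(-8 + 7\right) + 3 = -1 + 3 = 2$)
$M{\left(S \right)} = - \frac{1}{660}$
$\frac{1}{M{\left(m{\left(14 \right)} \right)} + 595710} = \frac{1}{- \frac{1}{660} + 595710} = \frac{1}{\frac{393168599}{660}} = \frac{660}{393168599}$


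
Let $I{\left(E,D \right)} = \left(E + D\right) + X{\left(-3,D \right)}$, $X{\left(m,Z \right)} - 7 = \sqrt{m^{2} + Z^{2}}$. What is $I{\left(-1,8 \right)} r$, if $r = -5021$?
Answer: $-70294 - 5021 \sqrt{73} \approx -1.1319 \cdot 10^{5}$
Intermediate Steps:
$X{\left(m,Z \right)} = 7 + \sqrt{Z^{2} + m^{2}}$ ($X{\left(m,Z \right)} = 7 + \sqrt{m^{2} + Z^{2}} = 7 + \sqrt{Z^{2} + m^{2}}$)
$I{\left(E,D \right)} = 7 + D + E + \sqrt{9 + D^{2}}$ ($I{\left(E,D \right)} = \left(E + D\right) + \left(7 + \sqrt{D^{2} + \left(-3\right)^{2}}\right) = \left(D + E\right) + \left(7 + \sqrt{D^{2} + 9}\right) = \left(D + E\right) + \left(7 + \sqrt{9 + D^{2}}\right) = 7 + D + E + \sqrt{9 + D^{2}}$)
$I{\left(-1,8 \right)} r = \left(7 + 8 - 1 + \sqrt{9 + 8^{2}}\right) \left(-5021\right) = \left(7 + 8 - 1 + \sqrt{9 + 64}\right) \left(-5021\right) = \left(7 + 8 - 1 + \sqrt{73}\right) \left(-5021\right) = \left(14 + \sqrt{73}\right) \left(-5021\right) = -70294 - 5021 \sqrt{73}$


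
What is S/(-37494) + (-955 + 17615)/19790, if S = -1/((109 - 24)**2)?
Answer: 451309655879/536099522850 ≈ 0.84184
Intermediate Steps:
S = -1/7225 (S = -1/(85**2) = -1/7225 ≈ -0.00013841)
S/(-37494) + (-955 + 17615)/19790 = -1/7225/(-37494) + (-955 + 17615)/19790 = -1/7225*(-1/37494) + 16660*(1/19790) = 1/270894150 + 1666/1979 = 451309655879/536099522850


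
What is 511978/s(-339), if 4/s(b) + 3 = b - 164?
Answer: -64765217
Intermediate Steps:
s(b) = 4/(-167 + b) (s(b) = 4/(-3 + (b - 164)) = 4/(-3 + (-164 + b)) = 4/(-167 + b))
511978/s(-339) = 511978/((4/(-167 - 339))) = 511978/((4/(-506))) = 511978/((4*(-1/506))) = 511978/(-2/253) = 511978*(-253/2) = -64765217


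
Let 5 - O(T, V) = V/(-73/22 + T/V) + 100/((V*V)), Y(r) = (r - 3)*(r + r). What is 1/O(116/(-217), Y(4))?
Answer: 8080/46871 ≈ 0.17239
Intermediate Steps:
Y(r) = 2*r*(-3 + r) (Y(r) = (-3 + r)*(2*r) = 2*r*(-3 + r))
O(T, V) = 5 - 100/V² - V/(-73/22 + T/V) (O(T, V) = 5 - (V/(-73/22 + T/V) + 100/((V*V))) = 5 - (V/(-73*1/22 + T/V) + 100/(V²)) = 5 - (V/(-73/22 + T/V) + 100/V²) = 5 - (100/V² + V/(-73/22 + T/V)) = 5 + (-100/V² - V/(-73/22 + T/V)) = 5 - 100/V² - V/(-73/22 + T/V))
1/O(116/(-217), Y(4)) = 1/((-255200/(-217) - 365*512*(-3 + 4)³ - 22*4096*(-3 + 4)⁴ + 7300*(2*4*(-3 + 4)) + 110*(116/(-217))*(2*4*(-3 + 4))²)/((2*4*(-3 + 4))²*(-146*4*(-3 + 4) + 22*(116/(-217))))) = 1/((-255200*(-1)/217 - 365*(2*4*1)³ - 22*(2*4*1)⁴ + 7300*(2*4*1) + 110*(116*(-1/217))*(2*4*1)²)/((2*4*1)²*(-146*4 + 22*(116*(-1/217))))) = 1/((-2200*(-116/217) - 365*8³ - 22*8⁴ + 7300*8 + 110*(-116/217)*8²)/(8²*(-73*8 + 22*(-116/217)))) = 1/((255200/217 - 365*512 - 22*4096 + 58400 + 110*(-116/217)*64)/(64*(-584 - 2552/217))) = 1/((255200/217 - 186880 - 90112 + 58400 - 816640/217)/(64*(-129280/217))) = 1/((1/64)*(-217/129280)*(-47995904/217)) = 1/(46871/8080) = 8080/46871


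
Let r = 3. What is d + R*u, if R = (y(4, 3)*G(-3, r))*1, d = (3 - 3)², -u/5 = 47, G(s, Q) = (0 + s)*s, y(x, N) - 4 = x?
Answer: -16920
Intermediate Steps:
y(x, N) = 4 + x
G(s, Q) = s² (G(s, Q) = s*s = s²)
u = -235 (u = -5*47 = -235)
d = 0 (d = 0² = 0)
R = 72 (R = ((4 + 4)*(-3)²)*1 = (8*9)*1 = 72*1 = 72)
d + R*u = 0 + 72*(-235) = 0 - 16920 = -16920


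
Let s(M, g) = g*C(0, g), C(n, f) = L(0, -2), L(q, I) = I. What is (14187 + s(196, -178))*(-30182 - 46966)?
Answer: -1121963364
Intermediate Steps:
C(n, f) = -2
s(M, g) = -2*g (s(M, g) = g*(-2) = -2*g)
(14187 + s(196, -178))*(-30182 - 46966) = (14187 - 2*(-178))*(-30182 - 46966) = (14187 + 356)*(-77148) = 14543*(-77148) = -1121963364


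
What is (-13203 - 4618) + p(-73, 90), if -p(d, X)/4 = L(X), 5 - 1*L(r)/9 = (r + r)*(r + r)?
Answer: 1148399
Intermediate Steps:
L(r) = 45 - 36*r**2 (L(r) = 45 - 9*(r + r)*(r + r) = 45 - 9*2*r*2*r = 45 - 36*r**2)
p(d, X) = -180 + 144*X**2 (p(d, X) = -4*(45 - 36*X**2) = -180 + 144*X**2)
(-13203 - 4618) + p(-73, 90) = (-13203 - 4618) + (-180 + 144*90**2) = -17821 + (-180 + 144*8100) = -17821 + (-180 + 1166400) = -17821 + 1166220 = 1148399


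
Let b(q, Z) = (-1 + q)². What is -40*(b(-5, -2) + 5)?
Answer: -1640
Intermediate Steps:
-40*(b(-5, -2) + 5) = -40*((-1 - 5)² + 5) = -40*((-6)² + 5) = -40*(36 + 5) = -40*41 = -1640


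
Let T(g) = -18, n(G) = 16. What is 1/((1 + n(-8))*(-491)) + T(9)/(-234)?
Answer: 8334/108511 ≈ 0.076803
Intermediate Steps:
1/((1 + n(-8))*(-491)) + T(9)/(-234) = 1/((1 + 16)*(-491)) - 18/(-234) = -1/491/17 - 18*(-1/234) = (1/17)*(-1/491) + 1/13 = -1/8347 + 1/13 = 8334/108511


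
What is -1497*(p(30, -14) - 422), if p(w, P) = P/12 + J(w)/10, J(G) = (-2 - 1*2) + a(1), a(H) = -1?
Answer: 634229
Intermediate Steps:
J(G) = -5 (J(G) = (-2 - 1*2) - 1 = (-2 - 2) - 1 = -4 - 1 = -5)
p(w, P) = -½ + P/12 (p(w, P) = P/12 - 5/10 = P*(1/12) - 5*⅒ = P/12 - ½ = -½ + P/12)
-1497*(p(30, -14) - 422) = -1497*((-½ + (1/12)*(-14)) - 422) = -1497*((-½ - 7/6) - 422) = -1497*(-5/3 - 422) = -1497*(-1271/3) = 634229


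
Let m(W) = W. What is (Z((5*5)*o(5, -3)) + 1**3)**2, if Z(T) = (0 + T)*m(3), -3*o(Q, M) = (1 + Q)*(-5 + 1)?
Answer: 361201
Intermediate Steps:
o(Q, M) = 4/3 + 4*Q/3 (o(Q, M) = -(1 + Q)*(-5 + 1)/3 = -(1 + Q)*(-4)/3 = -(-4 - 4*Q)/3 = 4/3 + 4*Q/3)
Z(T) = 3*T (Z(T) = (0 + T)*3 = T*3 = 3*T)
(Z((5*5)*o(5, -3)) + 1**3)**2 = (3*((5*5)*(4/3 + (4/3)*5)) + 1**3)**2 = (3*(25*(4/3 + 20/3)) + 1)**2 = (3*(25*8) + 1)**2 = (3*200 + 1)**2 = (600 + 1)**2 = 601**2 = 361201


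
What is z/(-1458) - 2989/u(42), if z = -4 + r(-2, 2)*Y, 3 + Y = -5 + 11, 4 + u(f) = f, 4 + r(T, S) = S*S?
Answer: -2178905/27702 ≈ -78.655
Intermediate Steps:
r(T, S) = -4 + S² (r(T, S) = -4 + S*S = -4 + S²)
u(f) = -4 + f
Y = 3 (Y = -3 + (-5 + 11) = -3 + 6 = 3)
z = -4 (z = -4 + (-4 + 2²)*3 = -4 + (-4 + 4)*3 = -4 + 0*3 = -4 + 0 = -4)
z/(-1458) - 2989/u(42) = -4/(-1458) - 2989/(-4 + 42) = -4*(-1/1458) - 2989/38 = 2/729 - 2989*1/38 = 2/729 - 2989/38 = -2178905/27702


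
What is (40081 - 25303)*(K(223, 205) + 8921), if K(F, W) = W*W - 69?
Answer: 751860306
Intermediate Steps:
K(F, W) = -69 + W² (K(F, W) = W² - 69 = -69 + W²)
(40081 - 25303)*(K(223, 205) + 8921) = (40081 - 25303)*((-69 + 205²) + 8921) = 14778*((-69 + 42025) + 8921) = 14778*(41956 + 8921) = 14778*50877 = 751860306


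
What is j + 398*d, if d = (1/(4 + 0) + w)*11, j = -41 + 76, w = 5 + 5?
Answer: 89819/2 ≈ 44910.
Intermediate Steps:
w = 10
j = 35
d = 451/4 (d = (1/(4 + 0) + 10)*11 = (1/4 + 10)*11 = (¼ + 10)*11 = (41/4)*11 = 451/4 ≈ 112.75)
j + 398*d = 35 + 398*(451/4) = 35 + 89749/2 = 89819/2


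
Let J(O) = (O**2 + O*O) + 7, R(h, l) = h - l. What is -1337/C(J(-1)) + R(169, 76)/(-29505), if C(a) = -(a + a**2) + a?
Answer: 13146884/796635 ≈ 16.503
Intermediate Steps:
J(O) = 7 + 2*O**2 (J(O) = (O**2 + O**2) + 7 = 2*O**2 + 7 = 7 + 2*O**2)
C(a) = -a**2 (C(a) = (-a - a**2) + a = -a**2)
-1337/C(J(-1)) + R(169, 76)/(-29505) = -1337*(-1/(7 + 2*(-1)**2)**2) + (169 - 1*76)/(-29505) = -1337*(-1/(7 + 2*1)**2) + (169 - 76)*(-1/29505) = -1337*(-1/(7 + 2)**2) + 93*(-1/29505) = -1337/((-1*9**2)) - 31/9835 = -1337/((-1*81)) - 31/9835 = -1337/(-81) - 31/9835 = -1337*(-1/81) - 31/9835 = 1337/81 - 31/9835 = 13146884/796635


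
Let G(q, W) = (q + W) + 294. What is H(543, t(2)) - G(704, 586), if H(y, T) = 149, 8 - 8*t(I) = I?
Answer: -1435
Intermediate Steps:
G(q, W) = 294 + W + q (G(q, W) = (W + q) + 294 = 294 + W + q)
t(I) = 1 - I/8
H(543, t(2)) - G(704, 586) = 149 - (294 + 586 + 704) = 149 - 1*1584 = 149 - 1584 = -1435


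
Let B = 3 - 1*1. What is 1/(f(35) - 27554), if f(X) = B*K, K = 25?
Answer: -1/27504 ≈ -3.6358e-5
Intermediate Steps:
B = 2 (B = 3 - 1 = 2)
f(X) = 50 (f(X) = 2*25 = 50)
1/(f(35) - 27554) = 1/(50 - 27554) = 1/(-27504) = -1/27504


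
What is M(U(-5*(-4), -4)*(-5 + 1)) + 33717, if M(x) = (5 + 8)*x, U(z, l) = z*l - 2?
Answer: 37981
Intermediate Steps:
U(z, l) = -2 + l*z (U(z, l) = l*z - 2 = -2 + l*z)
M(x) = 13*x
M(U(-5*(-4), -4)*(-5 + 1)) + 33717 = 13*((-2 - (-20)*(-4))*(-5 + 1)) + 33717 = 13*((-2 - 4*20)*(-4)) + 33717 = 13*((-2 - 80)*(-4)) + 33717 = 13*(-82*(-4)) + 33717 = 13*328 + 33717 = 4264 + 33717 = 37981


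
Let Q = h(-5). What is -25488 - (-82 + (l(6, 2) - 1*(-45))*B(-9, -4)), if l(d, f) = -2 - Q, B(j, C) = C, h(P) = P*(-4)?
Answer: -25314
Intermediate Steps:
h(P) = -4*P
Q = 20 (Q = -4*(-5) = 20)
l(d, f) = -22 (l(d, f) = -2 - 1*20 = -2 - 20 = -22)
-25488 - (-82 + (l(6, 2) - 1*(-45))*B(-9, -4)) = -25488 - (-82 + (-22 - 1*(-45))*(-4)) = -25488 - (-82 + (-22 + 45)*(-4)) = -25488 - (-82 + 23*(-4)) = -25488 - (-82 - 92) = -25488 - 1*(-174) = -25488 + 174 = -25314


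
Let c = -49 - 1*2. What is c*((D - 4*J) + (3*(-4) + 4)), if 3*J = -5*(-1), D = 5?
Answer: 493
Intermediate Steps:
J = 5/3 (J = (-5*(-1))/3 = (⅓)*5 = 5/3 ≈ 1.6667)
c = -51 (c = -49 - 2 = -51)
c*((D - 4*J) + (3*(-4) + 4)) = -51*((5 - 4*5/3) + (3*(-4) + 4)) = -51*((5 - 20/3) + (-12 + 4)) = -51*(-5/3 - 8) = -51*(-29/3) = 493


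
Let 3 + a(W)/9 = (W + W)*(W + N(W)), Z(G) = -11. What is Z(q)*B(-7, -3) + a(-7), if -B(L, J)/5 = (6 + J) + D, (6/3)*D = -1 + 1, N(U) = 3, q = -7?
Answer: 642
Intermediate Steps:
a(W) = -27 + 18*W*(3 + W) (a(W) = -27 + 9*((W + W)*(W + 3)) = -27 + 9*((2*W)*(3 + W)) = -27 + 9*(2*W*(3 + W)) = -27 + 18*W*(3 + W))
D = 0 (D = (-1 + 1)/2 = (½)*0 = 0)
B(L, J) = -30 - 5*J (B(L, J) = -5*((6 + J) + 0) = -5*(6 + J) = -30 - 5*J)
Z(q)*B(-7, -3) + a(-7) = -11*(-30 - 5*(-3)) + (-27 + 18*(-7)² + 54*(-7)) = -11*(-30 + 15) + (-27 + 18*49 - 378) = -11*(-15) + (-27 + 882 - 378) = 165 + 477 = 642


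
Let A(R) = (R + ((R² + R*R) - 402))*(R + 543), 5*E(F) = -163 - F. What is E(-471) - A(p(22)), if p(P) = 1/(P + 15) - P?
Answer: -71459415286/253265 ≈ -2.8215e+5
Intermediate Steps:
E(F) = -163/5 - F/5 (E(F) = (-163 - F)/5 = -163/5 - F/5)
p(P) = 1/(15 + P) - P
A(R) = (543 + R)*(-402 + R + 2*R²) (A(R) = (R + ((R² + R²) - 402))*(543 + R) = (R + (2*R² - 402))*(543 + R) = (R + (-402 + 2*R²))*(543 + R) = (-402 + R + 2*R²)*(543 + R) = (543 + R)*(-402 + R + 2*R²))
E(-471) - A(p(22)) = (-163/5 - ⅕*(-471)) - (-218286 + 2*((1 - 1*22² - 15*22)/(15 + 22))³ + 141*((1 - 1*22² - 15*22)/(15 + 22)) + 1087*((1 - 1*22² - 15*22)/(15 + 22))²) = (-163/5 + 471/5) - (-218286 + 2*((1 - 1*484 - 330)/37)³ + 141*((1 - 1*484 - 330)/37) + 1087*((1 - 1*484 - 330)/37)²) = 308/5 - (-218286 + 2*((1 - 484 - 330)/37)³ + 141*((1 - 484 - 330)/37) + 1087*((1 - 484 - 330)/37)²) = 308/5 - (-218286 + 2*((1/37)*(-813))³ + 141*((1/37)*(-813)) + 1087*((1/37)*(-813))²) = 308/5 - (-218286 + 2*(-813/37)³ + 141*(-813/37) + 1087*(-813/37)²) = 308/5 - (-218286 + 2*(-537367797/50653) - 114633/37 + 1087*(660969/1369)) = 308/5 - (-218286 - 1074735594/50653 - 114633/37 + 718473303/1369) = 308/5 - 1*14295003282/50653 = 308/5 - 14295003282/50653 = -71459415286/253265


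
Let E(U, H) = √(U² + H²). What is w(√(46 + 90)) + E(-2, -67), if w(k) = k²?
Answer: 136 + √4493 ≈ 203.03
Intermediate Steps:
E(U, H) = √(H² + U²)
w(√(46 + 90)) + E(-2, -67) = (√(46 + 90))² + √((-67)² + (-2)²) = (√136)² + √(4489 + 4) = (2*√34)² + √4493 = 136 + √4493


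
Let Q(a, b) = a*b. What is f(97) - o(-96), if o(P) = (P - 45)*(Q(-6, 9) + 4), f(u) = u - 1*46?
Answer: -6999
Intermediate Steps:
f(u) = -46 + u (f(u) = u - 46 = -46 + u)
o(P) = 2250 - 50*P (o(P) = (P - 45)*(-6*9 + 4) = (-45 + P)*(-54 + 4) = (-45 + P)*(-50) = 2250 - 50*P)
f(97) - o(-96) = (-46 + 97) - (2250 - 50*(-96)) = 51 - (2250 + 4800) = 51 - 1*7050 = 51 - 7050 = -6999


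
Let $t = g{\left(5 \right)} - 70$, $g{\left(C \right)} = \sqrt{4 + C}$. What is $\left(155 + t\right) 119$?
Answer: $10472$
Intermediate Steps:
$t = -67$ ($t = \sqrt{4 + 5} - 70 = \sqrt{9} - 70 = 3 - 70 = -67$)
$\left(155 + t\right) 119 = \left(155 - 67\right) 119 = 88 \cdot 119 = 10472$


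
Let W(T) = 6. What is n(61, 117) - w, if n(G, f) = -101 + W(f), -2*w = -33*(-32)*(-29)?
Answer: -15407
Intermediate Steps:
w = 15312 (w = -(-33*(-32))*(-29)/2 = -528*(-29) = -½*(-30624) = 15312)
n(G, f) = -95 (n(G, f) = -101 + 6 = -95)
n(61, 117) - w = -95 - 1*15312 = -95 - 15312 = -15407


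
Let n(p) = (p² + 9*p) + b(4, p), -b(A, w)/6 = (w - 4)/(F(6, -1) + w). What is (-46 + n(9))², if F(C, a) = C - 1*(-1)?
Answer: 833569/64 ≈ 13025.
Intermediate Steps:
F(C, a) = 1 + C (F(C, a) = C + 1 = 1 + C)
b(A, w) = -6*(-4 + w)/(7 + w) (b(A, w) = -6*(w - 4)/((1 + 6) + w) = -6*(-4 + w)/(7 + w))
n(p) = p² + 9*p + 6*(4 - p)/(7 + p) (n(p) = (p² + 9*p) + 6*(4 - p)/(7 + p) = p² + 9*p + 6*(4 - p)/(7 + p))
(-46 + n(9))² = (-46 + (24 - 6*9 + 9*(7 + 9)*(9 + 9))/(7 + 9))² = (-46 + (24 - 54 + 9*16*18)/16)² = (-46 + (24 - 54 + 2592)/16)² = (-46 + (1/16)*2562)² = (-46 + 1281/8)² = (913/8)² = 833569/64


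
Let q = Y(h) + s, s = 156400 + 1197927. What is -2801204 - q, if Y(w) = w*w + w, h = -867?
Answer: -4906353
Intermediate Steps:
s = 1354327
Y(w) = w + w² (Y(w) = w² + w = w + w²)
q = 2105149 (q = -867*(1 - 867) + 1354327 = -867*(-866) + 1354327 = 750822 + 1354327 = 2105149)
-2801204 - q = -2801204 - 1*2105149 = -2801204 - 2105149 = -4906353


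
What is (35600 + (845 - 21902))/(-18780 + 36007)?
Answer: 14543/17227 ≈ 0.84420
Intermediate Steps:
(35600 + (845 - 21902))/(-18780 + 36007) = (35600 - 21057)/17227 = 14543*(1/17227) = 14543/17227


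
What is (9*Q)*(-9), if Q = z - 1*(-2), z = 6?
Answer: -648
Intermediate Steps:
Q = 8 (Q = 6 - 1*(-2) = 6 + 2 = 8)
(9*Q)*(-9) = (9*8)*(-9) = 72*(-9) = -648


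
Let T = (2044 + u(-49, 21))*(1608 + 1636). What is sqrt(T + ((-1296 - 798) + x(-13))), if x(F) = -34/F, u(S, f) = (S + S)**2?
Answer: 14*sqrt(32579079)/13 ≈ 6146.9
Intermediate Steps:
u(S, f) = 4*S**2 (u(S, f) = (2*S)**2 = 4*S**2)
T = 37786112 (T = (2044 + 4*(-49)**2)*(1608 + 1636) = (2044 + 4*2401)*3244 = (2044 + 9604)*3244 = 11648*3244 = 37786112)
sqrt(T + ((-1296 - 798) + x(-13))) = sqrt(37786112 + ((-1296 - 798) - 34/(-13))) = sqrt(37786112 + (-2094 - 34*(-1/13))) = sqrt(37786112 + (-2094 + 34/13)) = sqrt(37786112 - 27188/13) = sqrt(491192268/13) = 14*sqrt(32579079)/13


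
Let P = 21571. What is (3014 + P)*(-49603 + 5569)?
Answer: -1082575890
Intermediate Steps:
(3014 + P)*(-49603 + 5569) = (3014 + 21571)*(-49603 + 5569) = 24585*(-44034) = -1082575890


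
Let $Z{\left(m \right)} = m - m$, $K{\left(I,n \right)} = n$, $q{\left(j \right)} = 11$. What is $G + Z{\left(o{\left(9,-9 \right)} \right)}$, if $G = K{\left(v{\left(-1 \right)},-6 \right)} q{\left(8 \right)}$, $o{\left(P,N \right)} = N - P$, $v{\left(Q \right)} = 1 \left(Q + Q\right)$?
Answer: $-66$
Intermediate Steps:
$v{\left(Q \right)} = 2 Q$ ($v{\left(Q \right)} = 1 \cdot 2 Q = 2 Q$)
$G = -66$ ($G = \left(-6\right) 11 = -66$)
$Z{\left(m \right)} = 0$
$G + Z{\left(o{\left(9,-9 \right)} \right)} = -66 + 0 = -66$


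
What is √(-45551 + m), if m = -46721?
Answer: 4*I*√5767 ≈ 303.76*I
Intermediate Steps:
√(-45551 + m) = √(-45551 - 46721) = √(-92272) = 4*I*√5767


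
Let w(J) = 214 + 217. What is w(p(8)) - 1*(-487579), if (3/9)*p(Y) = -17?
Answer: 488010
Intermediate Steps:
p(Y) = -51 (p(Y) = 3*(-17) = -51)
w(J) = 431
w(p(8)) - 1*(-487579) = 431 - 1*(-487579) = 431 + 487579 = 488010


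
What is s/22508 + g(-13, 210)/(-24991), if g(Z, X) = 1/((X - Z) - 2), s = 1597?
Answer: 518836827/7312466564 ≈ 0.070952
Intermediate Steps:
g(Z, X) = 1/(-2 + X - Z)
s/22508 + g(-13, 210)/(-24991) = 1597/22508 + 1/(-2 + 210 - 1*(-13)*(-24991)) = 1597*(1/22508) - 1/24991/(-2 + 210 + 13) = 1597/22508 - 1/24991/221 = 1597/22508 + (1/221)*(-1/24991) = 1597/22508 - 1/5523011 = 518836827/7312466564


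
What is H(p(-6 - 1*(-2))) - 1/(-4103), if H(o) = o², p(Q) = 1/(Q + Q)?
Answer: 4167/262592 ≈ 0.015869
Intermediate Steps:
p(Q) = 1/(2*Q)
H(p(-6 - 1*(-2))) - 1/(-4103) = (1/(2*(-6 - 1*(-2))))² - 1/(-4103) = (1/(2*(-6 + 2)))² - 1*(-1/4103) = ((½)/(-4))² + 1/4103 = ((½)*(-¼))² + 1/4103 = (-⅛)² + 1/4103 = 1/64 + 1/4103 = 4167/262592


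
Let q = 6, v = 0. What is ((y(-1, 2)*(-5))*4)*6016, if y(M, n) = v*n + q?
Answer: -721920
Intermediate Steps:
y(M, n) = 6 (y(M, n) = 0*n + 6 = 0 + 6 = 6)
((y(-1, 2)*(-5))*4)*6016 = ((6*(-5))*4)*6016 = -30*4*6016 = -120*6016 = -721920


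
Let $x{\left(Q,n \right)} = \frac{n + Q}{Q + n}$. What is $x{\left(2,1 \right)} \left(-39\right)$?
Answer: $-39$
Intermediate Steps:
$x{\left(Q,n \right)} = 1$ ($x{\left(Q,n \right)} = \frac{Q + n}{Q + n} = 1$)
$x{\left(2,1 \right)} \left(-39\right) = 1 \left(-39\right) = -39$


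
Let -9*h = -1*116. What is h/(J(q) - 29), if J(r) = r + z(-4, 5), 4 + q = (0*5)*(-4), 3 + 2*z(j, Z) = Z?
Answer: -29/72 ≈ -0.40278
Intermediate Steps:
z(j, Z) = -3/2 + Z/2
q = -4 (q = -4 + (0*5)*(-4) = -4 + 0*(-4) = -4 + 0 = -4)
h = 116/9 (h = -(-1)*116/9 = -1/9*(-116) = 116/9 ≈ 12.889)
J(r) = 1 + r (J(r) = r + (-3/2 + (1/2)*5) = r + (-3/2 + 5/2) = r + 1 = 1 + r)
h/(J(q) - 29) = 116/(9*((1 - 4) - 29)) = 116/(9*(-3 - 29)) = (116/9)/(-32) = (116/9)*(-1/32) = -29/72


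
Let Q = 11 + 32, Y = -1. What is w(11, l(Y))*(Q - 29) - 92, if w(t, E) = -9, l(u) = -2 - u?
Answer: -218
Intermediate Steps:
Q = 43
w(11, l(Y))*(Q - 29) - 92 = -9*(43 - 29) - 92 = -9*14 - 92 = -126 - 92 = -218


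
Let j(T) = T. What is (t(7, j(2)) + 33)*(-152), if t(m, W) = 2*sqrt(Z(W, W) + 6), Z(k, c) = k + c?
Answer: -5016 - 304*sqrt(10) ≈ -5977.3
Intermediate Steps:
Z(k, c) = c + k
t(m, W) = 2*sqrt(6 + 2*W) (t(m, W) = 2*sqrt((W + W) + 6) = 2*sqrt(2*W + 6) = 2*sqrt(6 + 2*W))
(t(7, j(2)) + 33)*(-152) = (2*sqrt(6 + 2*2) + 33)*(-152) = (2*sqrt(6 + 4) + 33)*(-152) = (2*sqrt(10) + 33)*(-152) = (33 + 2*sqrt(10))*(-152) = -5016 - 304*sqrt(10)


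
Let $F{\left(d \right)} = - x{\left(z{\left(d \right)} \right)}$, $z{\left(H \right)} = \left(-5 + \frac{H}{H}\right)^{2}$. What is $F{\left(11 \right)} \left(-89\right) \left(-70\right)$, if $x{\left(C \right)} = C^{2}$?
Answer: $-1594880$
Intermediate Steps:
$z{\left(H \right)} = 16$ ($z{\left(H \right)} = \left(-5 + 1\right)^{2} = \left(-4\right)^{2} = 16$)
$F{\left(d \right)} = -256$ ($F{\left(d \right)} = - 16^{2} = \left(-1\right) 256 = -256$)
$F{\left(11 \right)} \left(-89\right) \left(-70\right) = \left(-256\right) \left(-89\right) \left(-70\right) = 22784 \left(-70\right) = -1594880$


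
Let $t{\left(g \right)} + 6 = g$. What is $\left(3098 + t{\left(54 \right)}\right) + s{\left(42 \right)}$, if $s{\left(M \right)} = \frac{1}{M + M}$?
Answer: $\frac{264265}{84} \approx 3146.0$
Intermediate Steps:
$t{\left(g \right)} = -6 + g$
$s{\left(M \right)} = \frac{1}{2 M}$
$\left(3098 + t{\left(54 \right)}\right) + s{\left(42 \right)} = \left(3098 + \left(-6 + 54\right)\right) + \frac{1}{2 \cdot 42} = \left(3098 + 48\right) + \frac{1}{2} \cdot \frac{1}{42} = 3146 + \frac{1}{84} = \frac{264265}{84}$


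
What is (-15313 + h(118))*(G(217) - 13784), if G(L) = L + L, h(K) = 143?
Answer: 202519500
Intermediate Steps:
G(L) = 2*L
(-15313 + h(118))*(G(217) - 13784) = (-15313 + 143)*(2*217 - 13784) = -15170*(434 - 13784) = -15170*(-13350) = 202519500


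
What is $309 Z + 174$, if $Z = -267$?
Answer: $-82329$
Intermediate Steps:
$309 Z + 174 = 309 \left(-267\right) + 174 = -82503 + 174 = -82329$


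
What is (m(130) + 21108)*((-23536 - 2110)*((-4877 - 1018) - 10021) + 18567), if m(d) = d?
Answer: 8669358035114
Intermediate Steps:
(m(130) + 21108)*((-23536 - 2110)*((-4877 - 1018) - 10021) + 18567) = (130 + 21108)*((-23536 - 2110)*((-4877 - 1018) - 10021) + 18567) = 21238*(-25646*(-5895 - 10021) + 18567) = 21238*(-25646*(-15916) + 18567) = 21238*(408181736 + 18567) = 21238*408200303 = 8669358035114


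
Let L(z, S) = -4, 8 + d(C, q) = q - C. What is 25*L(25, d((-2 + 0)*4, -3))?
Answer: -100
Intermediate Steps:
d(C, q) = -8 + q - C (d(C, q) = -8 + (q - C) = -8 + q - C)
25*L(25, d((-2 + 0)*4, -3)) = 25*(-4) = -100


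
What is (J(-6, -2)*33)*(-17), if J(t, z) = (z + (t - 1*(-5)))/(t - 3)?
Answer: -187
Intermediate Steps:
J(t, z) = (5 + t + z)/(-3 + t) (J(t, z) = (z + (t + 5))/(-3 + t) = (z + (5 + t))/(-3 + t) = (5 + t + z)/(-3 + t))
(J(-6, -2)*33)*(-17) = (((5 - 6 - 2)/(-3 - 6))*33)*(-17) = ((-3/(-9))*33)*(-17) = (-⅑*(-3)*33)*(-17) = ((⅓)*33)*(-17) = 11*(-17) = -187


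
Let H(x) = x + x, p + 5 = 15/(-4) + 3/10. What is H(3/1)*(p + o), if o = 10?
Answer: 93/10 ≈ 9.3000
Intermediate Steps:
p = -169/20 (p = -5 + (15/(-4) + 3/10) = -5 + (15*(-1/4) + 3*(1/10)) = -5 + (-15/4 + 3/10) = -5 - 69/20 = -169/20 ≈ -8.4500)
H(x) = 2*x
H(3/1)*(p + o) = (2*(3/1))*(-169/20 + 10) = (2*(3*1))*(31/20) = (2*3)*(31/20) = 6*(31/20) = 93/10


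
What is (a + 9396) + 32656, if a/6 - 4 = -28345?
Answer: -127994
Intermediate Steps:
a = -170046 (a = 24 + 6*(-28345) = 24 - 170070 = -170046)
(a + 9396) + 32656 = (-170046 + 9396) + 32656 = -160650 + 32656 = -127994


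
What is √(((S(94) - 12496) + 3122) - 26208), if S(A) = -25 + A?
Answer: I*√35513 ≈ 188.45*I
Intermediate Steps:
√(((S(94) - 12496) + 3122) - 26208) = √((((-25 + 94) - 12496) + 3122) - 26208) = √(((69 - 12496) + 3122) - 26208) = √((-12427 + 3122) - 26208) = √(-9305 - 26208) = √(-35513) = I*√35513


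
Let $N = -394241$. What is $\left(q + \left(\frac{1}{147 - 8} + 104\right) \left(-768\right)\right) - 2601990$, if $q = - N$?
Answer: $- \frac{317980087}{139} \approx -2.2876 \cdot 10^{6}$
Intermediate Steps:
$q = 394241$ ($q = \left(-1\right) \left(-394241\right) = 394241$)
$\left(q + \left(\frac{1}{147 - 8} + 104\right) \left(-768\right)\right) - 2601990 = \left(394241 + \left(\frac{1}{147 - 8} + 104\right) \left(-768\right)\right) - 2601990 = \left(394241 + \left(\frac{1}{139} + 104\right) \left(-768\right)\right) - 2601990 = \left(394241 + \frac{14457}{139} \left(-768\right)\right) - 2601990 = \left(394241 - \frac{11102976}{139}\right) - 2601990 = \frac{43696523}{139} - 2601990 = - \frac{317980087}{139}$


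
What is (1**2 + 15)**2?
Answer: 256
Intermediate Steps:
(1**2 + 15)**2 = (1 + 15)**2 = 16**2 = 256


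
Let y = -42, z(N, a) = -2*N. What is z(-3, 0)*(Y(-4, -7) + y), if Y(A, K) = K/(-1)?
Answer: -210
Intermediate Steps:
Y(A, K) = -K (Y(A, K) = K*(-1) = -K)
z(-3, 0)*(Y(-4, -7) + y) = (-2*(-3))*(-1*(-7) - 42) = 6*(7 - 42) = 6*(-35) = -210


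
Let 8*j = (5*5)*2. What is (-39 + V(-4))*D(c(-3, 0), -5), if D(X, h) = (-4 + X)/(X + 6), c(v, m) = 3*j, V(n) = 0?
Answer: -767/33 ≈ -23.242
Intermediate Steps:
j = 25/4 (j = ((5*5)*2)/8 = (25*2)/8 = (1/8)*50 = 25/4 ≈ 6.2500)
c(v, m) = 75/4 (c(v, m) = 3*(25/4) = 75/4)
D(X, h) = (-4 + X)/(6 + X)
(-39 + V(-4))*D(c(-3, 0), -5) = (-39 + 0)*((-4 + 75/4)/(6 + 75/4)) = -39*59/(99/4*4) = -52*59/(33*4) = -39*59/99 = -767/33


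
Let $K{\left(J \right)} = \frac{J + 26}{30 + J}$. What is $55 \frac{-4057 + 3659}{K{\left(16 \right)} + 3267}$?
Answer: $- \frac{251735}{37581} \approx -6.6985$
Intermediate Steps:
$K{\left(J \right)} = \frac{26 + J}{30 + J}$
$55 \frac{-4057 + 3659}{K{\left(16 \right)} + 3267} = 55 \frac{-4057 + 3659}{\frac{26 + 16}{30 + 16} + 3267} = 55 \left(- \frac{398}{\frac{1}{46} \cdot 42 + 3267}\right) = 55 \left(- \frac{398}{\frac{21}{23} + 3267}\right) = 55 \left(- \frac{398}{\frac{75162}{23}}\right) = 55 \left(\left(-398\right) \frac{23}{75162}\right) = 55 \left(- \frac{4577}{37581}\right) = - \frac{251735}{37581}$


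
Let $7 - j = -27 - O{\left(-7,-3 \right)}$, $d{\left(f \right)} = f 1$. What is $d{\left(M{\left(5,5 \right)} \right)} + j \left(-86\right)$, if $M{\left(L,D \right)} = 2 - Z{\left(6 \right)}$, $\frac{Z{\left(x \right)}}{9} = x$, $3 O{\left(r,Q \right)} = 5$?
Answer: $- \frac{9358}{3} \approx -3119.3$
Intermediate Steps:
$O{\left(r,Q \right)} = \frac{5}{3}$ ($O{\left(r,Q \right)} = \frac{1}{3} \cdot 5 = \frac{5}{3}$)
$Z{\left(x \right)} = 9 x$
$M{\left(L,D \right)} = -52$ ($M{\left(L,D \right)} = 2 - 9 \cdot 6 = 2 - 54 = -52$)
$d{\left(f \right)} = f$
$j = \frac{107}{3}$ ($j = 7 - \left(-27 - \frac{5}{3}\right) = 7 - - \frac{86}{3} = 7 + \frac{86}{3} = \frac{107}{3} \approx 35.667$)
$d{\left(M{\left(5,5 \right)} \right)} + j \left(-86\right) = -52 + \frac{107}{3} \left(-86\right) = -52 - \frac{9202}{3} = - \frac{9358}{3}$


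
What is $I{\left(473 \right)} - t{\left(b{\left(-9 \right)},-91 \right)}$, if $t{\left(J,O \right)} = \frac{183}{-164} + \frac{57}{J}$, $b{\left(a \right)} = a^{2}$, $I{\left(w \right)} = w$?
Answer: $\frac{2096269}{4428} \approx 473.41$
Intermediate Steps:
$t{\left(J,O \right)} = - \frac{183}{164} + \frac{57}{J}$ ($t{\left(J,O \right)} = 183 \left(- \frac{1}{164}\right) + \frac{57}{J} = - \frac{183}{164} + \frac{57}{J}$)
$I{\left(473 \right)} - t{\left(b{\left(-9 \right)},-91 \right)} = 473 - \left(- \frac{183}{164} + \frac{57}{\left(-9\right)^{2}}\right) = 473 - \left(- \frac{183}{164} + \frac{57}{81}\right) = 473 - \left(- \frac{183}{164} + 57 \cdot \frac{1}{81}\right) = 473 - \left(- \frac{183}{164} + \frac{19}{27}\right) = 473 - - \frac{1825}{4428} = 473 + \frac{1825}{4428} = \frac{2096269}{4428}$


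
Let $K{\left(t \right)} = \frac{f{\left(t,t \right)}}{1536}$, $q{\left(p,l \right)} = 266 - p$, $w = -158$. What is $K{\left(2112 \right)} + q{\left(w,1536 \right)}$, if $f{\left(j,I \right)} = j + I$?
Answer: $\frac{1707}{4} \approx 426.75$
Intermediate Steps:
$f{\left(j,I \right)} = I + j$
$K{\left(t \right)} = \frac{t}{768}$ ($K{\left(t \right)} = \frac{t + t}{1536} = 2 t \frac{1}{1536} = \frac{t}{768}$)
$K{\left(2112 \right)} + q{\left(w,1536 \right)} = \frac{1}{768} \cdot 2112 + \left(266 - -158\right) = \frac{11}{4} + \left(266 + 158\right) = \frac{11}{4} + 424 = \frac{1707}{4}$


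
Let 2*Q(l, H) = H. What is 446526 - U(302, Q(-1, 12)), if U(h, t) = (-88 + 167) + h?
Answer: 446145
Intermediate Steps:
Q(l, H) = H/2
U(h, t) = 79 + h
446526 - U(302, Q(-1, 12)) = 446526 - (79 + 302) = 446526 - 1*381 = 446526 - 381 = 446145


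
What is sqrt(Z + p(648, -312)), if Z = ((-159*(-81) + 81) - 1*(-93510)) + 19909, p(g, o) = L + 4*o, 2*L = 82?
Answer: 6*sqrt(3477) ≈ 353.80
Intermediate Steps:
L = 41 (L = (1/2)*82 = 41)
p(g, o) = 41 + 4*o
Z = 126379 (Z = ((12879 + 81) + 93510) + 19909 = (12960 + 93510) + 19909 = 106470 + 19909 = 126379)
sqrt(Z + p(648, -312)) = sqrt(126379 + (41 + 4*(-312))) = sqrt(126379 + (41 - 1248)) = sqrt(126379 - 1207) = sqrt(125172) = 6*sqrt(3477)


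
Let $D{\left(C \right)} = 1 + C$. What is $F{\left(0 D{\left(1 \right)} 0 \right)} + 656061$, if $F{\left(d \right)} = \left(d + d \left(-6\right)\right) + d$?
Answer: $656061$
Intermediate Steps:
$F{\left(d \right)} = - 4 d$ ($F{\left(d \right)} = \left(d - 6 d\right) + d = - 5 d + d = - 4 d$)
$F{\left(0 D{\left(1 \right)} 0 \right)} + 656061 = - 4 \cdot 0 \left(1 + 1\right) 0 + 656061 = - 4 \cdot 0 \cdot 2 \cdot 0 + 656061 = - 4 \cdot 0 \cdot 0 + 656061 = \left(-4\right) 0 + 656061 = 0 + 656061 = 656061$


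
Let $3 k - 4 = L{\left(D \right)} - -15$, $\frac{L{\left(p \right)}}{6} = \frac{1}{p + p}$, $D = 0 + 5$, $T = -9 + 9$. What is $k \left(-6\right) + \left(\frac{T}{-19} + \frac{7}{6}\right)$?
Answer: $- \frac{1141}{30} \approx -38.033$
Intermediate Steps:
$T = 0$
$D = 5$
$L{\left(p \right)} = \frac{3}{p}$ ($L{\left(p \right)} = \frac{6}{p + p} = \frac{6}{2 p} = 6 \frac{1}{2 p} = \frac{3}{p}$)
$k = \frac{98}{15}$ ($k = \frac{4}{3} + \frac{\frac{3}{5} - -15}{3} = \frac{4}{3} + \frac{3 \cdot \frac{1}{5} + 15}{3} = \frac{4}{3} + \frac{\frac{3}{5} + 15}{3} = \frac{4}{3} + \frac{1}{3} \cdot \frac{78}{5} = \frac{4}{3} + \frac{26}{5} = \frac{98}{15} \approx 6.5333$)
$k \left(-6\right) + \left(\frac{T}{-19} + \frac{7}{6}\right) = \frac{98}{15} \left(-6\right) + \left(\frac{0}{-19} + \frac{7}{6}\right) = - \frac{196}{5} + \left(0 \left(- \frac{1}{19}\right) + 7 \cdot \frac{1}{6}\right) = - \frac{196}{5} + \left(0 + \frac{7}{6}\right) = - \frac{196}{5} + \frac{7}{6} = - \frac{1141}{30}$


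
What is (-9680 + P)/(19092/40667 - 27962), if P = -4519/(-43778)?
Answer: 17233313109507/49780469961236 ≈ 0.34619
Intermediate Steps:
P = 4519/43778 (P = -4519*(-1/43778) = 4519/43778 ≈ 0.10323)
(-9680 + P)/(19092/40667 - 27962) = (-9680 + 4519/43778)/(19092/40667 - 27962) = -423766521/(43778*(19092*(1/40667) - 27962)) = -423766521/(43778*(19092/40667 - 27962)) = -423766521/(43778*(-1137111562/40667)) = -423766521/43778*(-40667/1137111562) = 17233313109507/49780469961236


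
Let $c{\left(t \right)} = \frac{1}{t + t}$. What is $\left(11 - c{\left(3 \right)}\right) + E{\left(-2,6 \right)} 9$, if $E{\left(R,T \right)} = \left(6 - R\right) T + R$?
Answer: $\frac{2549}{6} \approx 424.83$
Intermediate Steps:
$c{\left(t \right)} = \frac{1}{2 t}$
$E{\left(R,T \right)} = R + T \left(6 - R\right)$ ($E{\left(R,T \right)} = T \left(6 - R\right) + R = R + T \left(6 - R\right)$)
$\left(11 - c{\left(3 \right)}\right) + E{\left(-2,6 \right)} 9 = \left(11 - \frac{1}{2 \cdot 3}\right) + \left(-2 + 6 \cdot 6 - \left(-2\right) 6\right) 9 = \left(11 - \frac{1}{2} \cdot \frac{1}{3}\right) + \left(-2 + 36 + 12\right) 9 = \left(11 - \frac{1}{6}\right) + 46 \cdot 9 = \left(11 - \frac{1}{6}\right) + 414 = \frac{65}{6} + 414 = \frac{2549}{6}$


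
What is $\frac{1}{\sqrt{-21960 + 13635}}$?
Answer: $- \frac{i \sqrt{37}}{555} \approx - 0.01096 i$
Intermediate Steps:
$\frac{1}{\sqrt{-21960 + 13635}} = \frac{1}{\sqrt{-8325}} = \frac{1}{15 i \sqrt{37}} = - \frac{i \sqrt{37}}{555}$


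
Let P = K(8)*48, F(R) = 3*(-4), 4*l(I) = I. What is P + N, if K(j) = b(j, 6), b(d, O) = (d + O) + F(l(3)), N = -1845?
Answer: -1749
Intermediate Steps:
l(I) = I/4
F(R) = -12
b(d, O) = -12 + O + d (b(d, O) = (d + O) - 12 = (O + d) - 12 = -12 + O + d)
K(j) = -6 + j (K(j) = -12 + 6 + j = -6 + j)
P = 96 (P = (-6 + 8)*48 = 2*48 = 96)
P + N = 96 - 1845 = -1749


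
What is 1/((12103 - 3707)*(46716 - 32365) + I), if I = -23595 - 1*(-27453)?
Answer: 1/120494854 ≈ 8.2991e-9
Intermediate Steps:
I = 3858 (I = -23595 + 27453 = 3858)
1/((12103 - 3707)*(46716 - 32365) + I) = 1/((12103 - 3707)*(46716 - 32365) + 3858) = 1/(8396*14351 + 3858) = 1/(120490996 + 3858) = 1/120494854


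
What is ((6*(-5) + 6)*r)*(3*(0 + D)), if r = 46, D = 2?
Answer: -6624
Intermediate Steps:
((6*(-5) + 6)*r)*(3*(0 + D)) = ((6*(-5) + 6)*46)*(3*(0 + 2)) = ((-30 + 6)*46)*(3*2) = -24*46*6 = -1104*6 = -6624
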